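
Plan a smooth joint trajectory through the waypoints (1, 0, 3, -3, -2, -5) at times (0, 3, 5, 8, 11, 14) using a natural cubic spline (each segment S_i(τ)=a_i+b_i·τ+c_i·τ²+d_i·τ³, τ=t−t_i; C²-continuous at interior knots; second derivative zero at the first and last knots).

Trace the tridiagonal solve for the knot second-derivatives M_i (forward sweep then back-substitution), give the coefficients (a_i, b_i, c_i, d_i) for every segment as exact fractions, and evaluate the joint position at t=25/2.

Δ: Δ0=-1/3, Δ1=3/2, Δ2=-2, Δ3=1/3, Δ4=-1
row 1: diag=10, rhs=11; c'=1/5, d'=11/10
row 2: denom=10−2·1/5=48/5; d'=(-21−2·11/10)/(48/5)=-29/12
row 3: denom=12−3·5/16=177/16; d'=(14−3·-29/12)/(177/16)=340/177
row 4: denom=12−3·16/59=660/59; d'=(-8−3·340/177)/(660/59)=-203/165
back: M4=-203/165
back: M3=340/177−16/59·-203/165=124/55
back: M2=-29/12−5/16·124/55=-103/33
back: M1=11/10−1/5·-103/33=569/330
M: M0=0, M1=569/330, M2=-103/33, M3=124/55, M4=-203/165, M5=0
seg 0: a=1, c=M0/2=0, d=(M1−M0)/(6·3)=569/5940, b=Δ0−h0·(2M0+M1)/6=-263/220
seg 1: a=0, c=M1/2=569/660, d=(M2−M1)/(6·2)=-533/1320, b=Δ1−h1·(2M1+M2)/6=153/110
seg 2: a=3, c=M2/2=-103/66, d=(M3−M2)/(6·3)=887/2970, b=Δ2−h2·(2M2+M3)/6=-1/165
seg 3: a=-3, c=M3/2=62/55, d=(M4−M3)/(6·3)=-115/594, b=Δ3−h3·(2M3+M4)/6=-431/330
seg 4: a=-2, c=M4/2=-203/330, d=(M5−M4)/(6·3)=203/2970, b=Δ4−h4·(2M4+M5)/6=38/165
t_q=25/2 → seg 4, τ=3/2; S=-2+38/165·τ+-203/330·τ²+203/2970·τ³=-2471/880

  seg 0: a=1 b=-263/220 c=0 d=569/5940
  seg 1: a=0 b=153/110 c=569/660 d=-533/1320
  seg 2: a=3 b=-1/165 c=-103/66 d=887/2970
  seg 3: a=-3 b=-431/330 c=62/55 d=-115/594
  seg 4: a=-2 b=38/165 c=-203/330 d=203/2970
S(25/2) = -2471/880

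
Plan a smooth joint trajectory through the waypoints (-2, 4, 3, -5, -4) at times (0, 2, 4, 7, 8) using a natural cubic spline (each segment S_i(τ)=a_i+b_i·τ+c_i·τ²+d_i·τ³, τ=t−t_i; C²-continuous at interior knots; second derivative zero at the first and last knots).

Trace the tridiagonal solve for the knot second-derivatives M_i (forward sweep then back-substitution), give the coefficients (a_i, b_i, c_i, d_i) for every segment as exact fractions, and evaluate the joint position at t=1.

  seg 0: a=-2 b=5975/1608 c=0 d=-1151/6432
  seg 1: a=4 b=1261/804 c=-1151/1072 d=127/6432
  seg 2: a=3 b=-4003/1608 c=-64/67 d=1441/4824
  seg 3: a=-5 b=-125/804 c=929/536 d=-929/1608
S(1) = 3295/2144

Δ: Δ0=3, Δ1=-1/2, Δ2=-8/3, Δ3=1
row 1: diag=8, rhs=-21; c'=1/4, d'=-21/8
row 2: denom=10−2·1/4=19/2; d'=(-13−2·-21/8)/(19/2)=-31/38
row 3: denom=8−3·6/19=134/19; d'=(22−3·-31/38)/(134/19)=929/268
back: M3=929/268
back: M2=-31/38−6/19·929/268=-128/67
back: M1=-21/8−1/4·-128/67=-1151/536
M: M0=0, M1=-1151/536, M2=-128/67, M3=929/268, M4=0
seg 0: a=-2, c=M0/2=0, d=(M1−M0)/(6·2)=-1151/6432, b=Δ0−h0·(2M0+M1)/6=5975/1608
seg 1: a=4, c=M1/2=-1151/1072, d=(M2−M1)/(6·2)=127/6432, b=Δ1−h1·(2M1+M2)/6=1261/804
seg 2: a=3, c=M2/2=-64/67, d=(M3−M2)/(6·3)=1441/4824, b=Δ2−h2·(2M2+M3)/6=-4003/1608
seg 3: a=-5, c=M3/2=929/536, d=(M4−M3)/(6·1)=-929/1608, b=Δ3−h3·(2M3+M4)/6=-125/804
t_q=1 → seg 0, τ=1; S=-2+5975/1608·τ+0·τ²+-1151/6432·τ³=3295/2144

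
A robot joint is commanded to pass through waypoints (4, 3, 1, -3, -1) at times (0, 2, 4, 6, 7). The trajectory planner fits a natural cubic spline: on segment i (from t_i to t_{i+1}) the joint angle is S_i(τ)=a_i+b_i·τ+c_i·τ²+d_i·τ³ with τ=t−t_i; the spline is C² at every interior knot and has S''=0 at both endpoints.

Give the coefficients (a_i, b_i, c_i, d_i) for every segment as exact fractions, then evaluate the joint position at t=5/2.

Δ: Δ0=-1/2, Δ1=-1, Δ2=-2, Δ3=2
row 1: diag=8, rhs=-3; c'=1/4, d'=-3/8
row 2: denom=8−2·1/4=15/2; d'=(-6−2·-3/8)/(15/2)=-7/10
row 3: denom=6−2·4/15=82/15; d'=(24−2·-7/10)/(82/15)=381/82
back: M3=381/82
back: M2=-7/10−4/15·381/82=-159/82
back: M1=-3/8−1/4·-159/82=9/82
M: M0=0, M1=9/82, M2=-159/82, M3=381/82, M4=0
seg 0: a=4, c=M0/2=0, d=(M1−M0)/(6·2)=3/328, b=Δ0−h0·(2M0+M1)/6=-22/41
seg 1: a=3, c=M1/2=9/164, d=(M2−M1)/(6·2)=-7/41, b=Δ1−h1·(2M1+M2)/6=-35/82
seg 2: a=1, c=M2/2=-159/164, d=(M3−M2)/(6·2)=45/82, b=Δ2−h2·(2M2+M3)/6=-185/82
seg 3: a=-3, c=M3/2=381/164, d=(M4−M3)/(6·1)=-127/164, b=Δ3−h3·(2M3+M4)/6=37/82
t_q=5/2 → seg 1, τ=1/2; S=3+-35/82·τ+9/164·τ²+-7/41·τ³=1823/656

  seg 0: a=4 b=-22/41 c=0 d=3/328
  seg 1: a=3 b=-35/82 c=9/164 d=-7/41
  seg 2: a=1 b=-185/82 c=-159/164 d=45/82
  seg 3: a=-3 b=37/82 c=381/164 d=-127/164
S(5/2) = 1823/656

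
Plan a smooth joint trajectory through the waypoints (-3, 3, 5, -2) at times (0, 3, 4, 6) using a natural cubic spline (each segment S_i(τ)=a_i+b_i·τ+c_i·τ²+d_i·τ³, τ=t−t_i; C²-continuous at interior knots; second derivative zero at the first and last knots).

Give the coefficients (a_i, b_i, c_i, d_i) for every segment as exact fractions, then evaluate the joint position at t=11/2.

  seg 0: a=-3 b=155/94 c=0 d=11/282
  seg 1: a=3 b=127/47 c=33/94 d=-99/94
  seg 2: a=5 b=23/94 c=-132/47 d=22/47
S(11/2) = 59/94

Δ: Δ0=2, Δ1=2, Δ2=-7/2
row 1: diag=8, rhs=0; c'=1/8, d'=0
row 2: denom=6−1·1/8=47/8; d'=(-33−1·0)/(47/8)=-264/47
back: M2=-264/47
back: M1=0−1/8·-264/47=33/47
M: M0=0, M1=33/47, M2=-264/47, M3=0
seg 0: a=-3, c=M0/2=0, d=(M1−M0)/(6·3)=11/282, b=Δ0−h0·(2M0+M1)/6=155/94
seg 1: a=3, c=M1/2=33/94, d=(M2−M1)/(6·1)=-99/94, b=Δ1−h1·(2M1+M2)/6=127/47
seg 2: a=5, c=M2/2=-132/47, d=(M3−M2)/(6·2)=22/47, b=Δ2−h2·(2M2+M3)/6=23/94
t_q=11/2 → seg 2, τ=3/2; S=5+23/94·τ+-132/47·τ²+22/47·τ³=59/94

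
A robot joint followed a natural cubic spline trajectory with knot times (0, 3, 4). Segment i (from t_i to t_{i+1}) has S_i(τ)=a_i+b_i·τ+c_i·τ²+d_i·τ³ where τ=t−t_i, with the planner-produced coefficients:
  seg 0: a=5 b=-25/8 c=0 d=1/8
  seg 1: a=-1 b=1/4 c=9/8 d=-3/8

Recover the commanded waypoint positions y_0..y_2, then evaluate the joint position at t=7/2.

y_0 = S_0(0) = a_0 = 5
y_1 = S_1(0) = a_1 = -1
y_2 = S_1(1) = 0
t_q=7/2 is in segment 1 (τ=1/2); S_1(τ)=-41/64

y_0=5 y_1=-1 y_2=0
S(7/2) = -41/64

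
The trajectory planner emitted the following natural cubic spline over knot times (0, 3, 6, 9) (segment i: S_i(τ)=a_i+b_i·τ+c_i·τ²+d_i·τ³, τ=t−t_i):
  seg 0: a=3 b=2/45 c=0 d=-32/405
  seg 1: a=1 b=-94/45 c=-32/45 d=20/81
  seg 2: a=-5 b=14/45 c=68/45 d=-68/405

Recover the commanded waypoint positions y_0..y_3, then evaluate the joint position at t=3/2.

y_0 = S_0(0) = a_0 = 3
y_1 = S_1(0) = a_1 = 1
y_2 = S_2(0) = a_2 = -5
y_3 = S_2(3) = 5
t_q=3/2 is in segment 0 (τ=3/2); S_0(τ)=14/5

y_0=3 y_1=1 y_2=-5 y_3=5
S(3/2) = 14/5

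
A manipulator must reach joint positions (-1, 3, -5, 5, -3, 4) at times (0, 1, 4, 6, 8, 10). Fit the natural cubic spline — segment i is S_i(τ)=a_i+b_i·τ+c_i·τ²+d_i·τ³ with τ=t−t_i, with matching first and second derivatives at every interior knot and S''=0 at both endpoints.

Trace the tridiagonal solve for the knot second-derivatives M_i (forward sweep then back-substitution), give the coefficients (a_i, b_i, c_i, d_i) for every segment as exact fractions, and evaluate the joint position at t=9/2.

Δ: Δ0=4, Δ1=-8/3, Δ2=5, Δ3=-4, Δ4=7/2
row 1: diag=8, rhs=-40; c'=3/8, d'=-5
row 2: denom=10−3·3/8=71/8; d'=(46−3·-5)/(71/8)=488/71
row 3: denom=8−2·16/71=536/71; d'=(-54−2·488/71)/(536/71)=-2405/268
row 4: denom=8−2·71/268=1001/134; d'=(45−2·-2405/268)/(1001/134)=1205/143
back: M4=1205/143
back: M3=-2405/268−71/268·1205/143=-3205/286
back: M2=488/71−16/71·-3205/286=1344/143
back: M1=-5−3/8·1344/143=-1219/143
M: M0=0, M1=-1219/143, M2=1344/143, M3=-3205/286, M4=1205/143, M5=0
seg 0: a=-1, c=M0/2=0, d=(M1−M0)/(6·1)=-1219/858, b=Δ0−h0·(2M0+M1)/6=4651/858
seg 1: a=3, c=M1/2=-1219/286, d=(M2−M1)/(6·3)=233/234, b=Δ1−h1·(2M1+M2)/6=497/429
seg 2: a=-5, c=M2/2=672/143, d=(M3−M2)/(6·2)=-5893/3432, b=Δ2−h2·(2M2+M3)/6=163/66
seg 3: a=5, c=M3/2=-3205/572, d=(M4−M3)/(6·2)=5615/3432, b=Δ3−h3·(2M3+M4)/6=284/429
seg 4: a=-3, c=M4/2=1205/286, d=(M5−M4)/(6·2)=-1205/1716, b=Δ4−h4·(2M4+M5)/6=-1817/858
t_q=9/2 → seg 2, τ=1/2; S=-5+163/66·τ+672/143·τ²+-5893/3432·τ³=-25671/9152

  seg 0: a=-1 b=4651/858 c=0 d=-1219/858
  seg 1: a=3 b=497/429 c=-1219/286 d=233/234
  seg 2: a=-5 b=163/66 c=672/143 d=-5893/3432
  seg 3: a=5 b=284/429 c=-3205/572 d=5615/3432
  seg 4: a=-3 b=-1817/858 c=1205/286 d=-1205/1716
S(9/2) = -25671/9152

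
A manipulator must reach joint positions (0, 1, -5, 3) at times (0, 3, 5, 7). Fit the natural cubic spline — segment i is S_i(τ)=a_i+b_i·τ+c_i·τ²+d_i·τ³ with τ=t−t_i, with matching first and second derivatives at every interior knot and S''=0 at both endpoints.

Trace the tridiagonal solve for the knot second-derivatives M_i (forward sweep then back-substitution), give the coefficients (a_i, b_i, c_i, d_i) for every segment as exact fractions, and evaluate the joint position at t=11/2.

  seg 0: a=0 b=221/114 c=0 d=-61/342
  seg 1: a=1 b=-164/57 c=-61/38 d=44/57
  seg 2: a=-5 b=-2/57 c=115/38 d=-115/228
S(11/2) = -2629/608

Δ: Δ0=1/3, Δ1=-3, Δ2=4
row 1: diag=10, rhs=-20; c'=1/5, d'=-2
row 2: denom=8−2·1/5=38/5; d'=(42−2·-2)/(38/5)=115/19
back: M2=115/19
back: M1=-2−1/5·115/19=-61/19
M: M0=0, M1=-61/19, M2=115/19, M3=0
seg 0: a=0, c=M0/2=0, d=(M1−M0)/(6·3)=-61/342, b=Δ0−h0·(2M0+M1)/6=221/114
seg 1: a=1, c=M1/2=-61/38, d=(M2−M1)/(6·2)=44/57, b=Δ1−h1·(2M1+M2)/6=-164/57
seg 2: a=-5, c=M2/2=115/38, d=(M3−M2)/(6·2)=-115/228, b=Δ2−h2·(2M2+M3)/6=-2/57
t_q=11/2 → seg 2, τ=1/2; S=-5+-2/57·τ+115/38·τ²+-115/228·τ³=-2629/608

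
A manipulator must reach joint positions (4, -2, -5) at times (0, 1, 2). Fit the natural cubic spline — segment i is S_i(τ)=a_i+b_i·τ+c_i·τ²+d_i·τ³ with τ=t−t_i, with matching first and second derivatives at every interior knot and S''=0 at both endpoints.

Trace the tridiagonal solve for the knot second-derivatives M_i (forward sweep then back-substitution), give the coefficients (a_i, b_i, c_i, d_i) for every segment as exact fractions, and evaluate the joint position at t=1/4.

  seg 0: a=4 b=-27/4 c=0 d=3/4
  seg 1: a=-2 b=-9/2 c=9/4 d=-3/4
S(1/4) = 595/256

Δ: Δ0=-6, Δ1=-3
row 1: diag=4, rhs=18; c'=1/4, d'=9/2
back: M1=9/2
M: M0=0, M1=9/2, M2=0
seg 0: a=4, c=M0/2=0, d=(M1−M0)/(6·1)=3/4, b=Δ0−h0·(2M0+M1)/6=-27/4
seg 1: a=-2, c=M1/2=9/4, d=(M2−M1)/(6·1)=-3/4, b=Δ1−h1·(2M1+M2)/6=-9/2
t_q=1/4 → seg 0, τ=1/4; S=4+-27/4·τ+0·τ²+3/4·τ³=595/256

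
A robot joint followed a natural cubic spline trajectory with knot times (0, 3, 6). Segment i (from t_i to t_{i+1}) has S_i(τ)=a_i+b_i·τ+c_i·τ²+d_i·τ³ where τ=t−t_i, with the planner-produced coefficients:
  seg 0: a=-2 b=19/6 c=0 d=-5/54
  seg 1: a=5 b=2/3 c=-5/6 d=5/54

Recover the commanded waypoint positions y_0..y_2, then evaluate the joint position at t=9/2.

y_0=-2 y_1=5 y_2=2
S(9/2) = 71/16

y_0 = S_0(0) = a_0 = -2
y_1 = S_1(0) = a_1 = 5
y_2 = S_1(3) = 2
t_q=9/2 is in segment 1 (τ=3/2); S_1(τ)=71/16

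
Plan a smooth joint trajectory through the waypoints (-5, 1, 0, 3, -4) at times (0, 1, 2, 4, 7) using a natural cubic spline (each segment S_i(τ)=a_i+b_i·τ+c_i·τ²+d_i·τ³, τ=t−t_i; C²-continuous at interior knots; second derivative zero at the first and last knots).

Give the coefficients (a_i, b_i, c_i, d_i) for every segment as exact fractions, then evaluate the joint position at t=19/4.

Δ: Δ0=6, Δ1=-1, Δ2=3/2, Δ3=-7/3
row 1: diag=4, rhs=-42; c'=1/4, d'=-21/2
row 2: denom=6−1·1/4=23/4; d'=(15−1·-21/2)/(23/4)=102/23
row 3: denom=10−2·8/23=214/23; d'=(-23−2·102/23)/(214/23)=-733/214
back: M3=-733/214
back: M2=102/23−8/23·-733/214=602/107
back: M1=-21/2−1/4·602/107=-1274/107
M: M0=0, M1=-1274/107, M2=602/107, M3=-733/214, M4=0
seg 0: a=-5, c=M0/2=0, d=(M1−M0)/(6·1)=-637/321, b=Δ0−h0·(2M0+M1)/6=2563/321
seg 1: a=1, c=M1/2=-637/107, d=(M2−M1)/(6·1)=938/321, b=Δ1−h1·(2M1+M2)/6=652/321
seg 2: a=0, c=M2/2=301/107, d=(M3−M2)/(6·2)=-1937/2568, b=Δ2−h2·(2M2+M3)/6=-356/321
seg 3: a=3, c=M3/2=-733/428, d=(M4−M3)/(6·3)=733/3852, b=Δ3−h3·(2M3+M4)/6=701/642
t_q=19/4 → seg 3, τ=3/4; S=3+701/642·τ+-733/428·τ²+733/3852·τ³=80419/27392

  seg 0: a=-5 b=2563/321 c=0 d=-637/321
  seg 1: a=1 b=652/321 c=-637/107 d=938/321
  seg 2: a=0 b=-356/321 c=301/107 d=-1937/2568
  seg 3: a=3 b=701/642 c=-733/428 d=733/3852
S(19/4) = 80419/27392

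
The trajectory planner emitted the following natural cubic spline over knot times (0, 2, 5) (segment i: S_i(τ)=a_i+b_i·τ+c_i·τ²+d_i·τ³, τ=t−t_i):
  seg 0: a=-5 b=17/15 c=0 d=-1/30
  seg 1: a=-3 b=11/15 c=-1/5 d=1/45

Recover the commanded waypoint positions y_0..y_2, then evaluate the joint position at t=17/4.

y_0=-5 y_1=-3 y_2=-2
S(17/4) = -135/64

y_0 = S_0(0) = a_0 = -5
y_1 = S_1(0) = a_1 = -3
y_2 = S_1(3) = -2
t_q=17/4 is in segment 1 (τ=9/4); S_1(τ)=-135/64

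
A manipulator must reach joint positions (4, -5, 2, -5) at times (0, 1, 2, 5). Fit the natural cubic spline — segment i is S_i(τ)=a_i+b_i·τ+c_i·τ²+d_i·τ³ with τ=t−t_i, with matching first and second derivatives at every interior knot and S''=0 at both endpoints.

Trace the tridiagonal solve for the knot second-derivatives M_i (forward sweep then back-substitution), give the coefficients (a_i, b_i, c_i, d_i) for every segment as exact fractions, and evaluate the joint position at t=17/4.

Δ: Δ0=-9, Δ1=7, Δ2=-7/3
row 1: diag=4, rhs=96; c'=1/4, d'=24
row 2: denom=8−1·1/4=31/4; d'=(-56−1·24)/(31/4)=-320/31
back: M2=-320/31
back: M1=24−1/4·-320/31=824/31
M: M0=0, M1=824/31, M2=-320/31, M3=0
seg 0: a=4, c=M0/2=0, d=(M1−M0)/(6·1)=412/93, b=Δ0−h0·(2M0+M1)/6=-1249/93
seg 1: a=-5, c=M1/2=412/31, d=(M2−M1)/(6·1)=-572/93, b=Δ1−h1·(2M1+M2)/6=-13/93
seg 2: a=2, c=M2/2=-160/31, d=(M3−M2)/(6·3)=160/279, b=Δ2−h2·(2M2+M3)/6=743/93
t_q=17/4 → seg 2, τ=9/4; S=2+743/93·τ+-160/31·τ²+160/279·τ³=47/124

  seg 0: a=4 b=-1249/93 c=0 d=412/93
  seg 1: a=-5 b=-13/93 c=412/31 d=-572/93
  seg 2: a=2 b=743/93 c=-160/31 d=160/279
S(17/4) = 47/124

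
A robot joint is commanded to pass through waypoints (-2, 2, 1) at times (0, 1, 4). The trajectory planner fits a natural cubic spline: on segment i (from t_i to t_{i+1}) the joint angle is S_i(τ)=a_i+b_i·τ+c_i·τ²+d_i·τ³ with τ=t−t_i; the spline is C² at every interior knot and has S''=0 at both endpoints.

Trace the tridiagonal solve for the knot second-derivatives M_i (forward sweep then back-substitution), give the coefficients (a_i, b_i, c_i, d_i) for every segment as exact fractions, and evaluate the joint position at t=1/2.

Δ: Δ0=4, Δ1=-1/3
row 1: diag=8, rhs=-26; c'=3/8, d'=-13/4
back: M1=-13/4
M: M0=0, M1=-13/4, M2=0
seg 0: a=-2, c=M0/2=0, d=(M1−M0)/(6·1)=-13/24, b=Δ0−h0·(2M0+M1)/6=109/24
seg 1: a=2, c=M1/2=-13/8, d=(M2−M1)/(6·3)=13/72, b=Δ1−h1·(2M1+M2)/6=35/12
t_q=1/2 → seg 0, τ=1/2; S=-2+109/24·τ+0·τ²+-13/24·τ³=13/64

  seg 0: a=-2 b=109/24 c=0 d=-13/24
  seg 1: a=2 b=35/12 c=-13/8 d=13/72
S(1/2) = 13/64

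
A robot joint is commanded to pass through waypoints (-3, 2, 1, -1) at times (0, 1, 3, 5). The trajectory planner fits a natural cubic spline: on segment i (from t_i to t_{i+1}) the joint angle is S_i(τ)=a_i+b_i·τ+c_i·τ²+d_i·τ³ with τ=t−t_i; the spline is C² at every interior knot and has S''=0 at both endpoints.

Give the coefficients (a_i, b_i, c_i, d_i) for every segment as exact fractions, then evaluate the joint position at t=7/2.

  seg 0: a=-3 b=263/44 c=0 d=-43/44
  seg 1: a=2 b=67/22 c=-129/44 d=51/88
  seg 2: a=1 b=-19/11 c=6/11 d=-1/11
S(7/2) = 23/88

Δ: Δ0=5, Δ1=-1/2, Δ2=-1
row 1: diag=6, rhs=-33; c'=1/3, d'=-11/2
row 2: denom=8−2·1/3=22/3; d'=(-3−2·-11/2)/(22/3)=12/11
back: M2=12/11
back: M1=-11/2−1/3·12/11=-129/22
M: M0=0, M1=-129/22, M2=12/11, M3=0
seg 0: a=-3, c=M0/2=0, d=(M1−M0)/(6·1)=-43/44, b=Δ0−h0·(2M0+M1)/6=263/44
seg 1: a=2, c=M1/2=-129/44, d=(M2−M1)/(6·2)=51/88, b=Δ1−h1·(2M1+M2)/6=67/22
seg 2: a=1, c=M2/2=6/11, d=(M3−M2)/(6·2)=-1/11, b=Δ2−h2·(2M2+M3)/6=-19/11
t_q=7/2 → seg 2, τ=1/2; S=1+-19/11·τ+6/11·τ²+-1/11·τ³=23/88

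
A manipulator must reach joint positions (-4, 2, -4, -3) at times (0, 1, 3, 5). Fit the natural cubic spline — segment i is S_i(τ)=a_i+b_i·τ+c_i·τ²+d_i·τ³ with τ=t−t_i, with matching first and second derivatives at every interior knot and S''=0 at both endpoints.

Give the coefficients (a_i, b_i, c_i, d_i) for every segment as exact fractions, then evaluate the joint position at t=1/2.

Δ: Δ0=6, Δ1=-3, Δ2=1/2
row 1: diag=6, rhs=-54; c'=1/3, d'=-9
row 2: denom=8−2·1/3=22/3; d'=(21−2·-9)/(22/3)=117/22
back: M2=117/22
back: M1=-9−1/3·117/22=-237/22
M: M0=0, M1=-237/22, M2=117/22, M3=0
seg 0: a=-4, c=M0/2=0, d=(M1−M0)/(6·1)=-79/44, b=Δ0−h0·(2M0+M1)/6=343/44
seg 1: a=2, c=M1/2=-237/44, d=(M2−M1)/(6·2)=59/44, b=Δ1−h1·(2M1+M2)/6=53/22
seg 2: a=-4, c=M2/2=117/44, d=(M3−M2)/(6·2)=-39/88, b=Δ2−h2·(2M2+M3)/6=-67/22
t_q=1/2 → seg 0, τ=1/2; S=-4+343/44·τ+0·τ²+-79/44·τ³=-115/352

  seg 0: a=-4 b=343/44 c=0 d=-79/44
  seg 1: a=2 b=53/22 c=-237/44 d=59/44
  seg 2: a=-4 b=-67/22 c=117/44 d=-39/88
S(1/2) = -115/352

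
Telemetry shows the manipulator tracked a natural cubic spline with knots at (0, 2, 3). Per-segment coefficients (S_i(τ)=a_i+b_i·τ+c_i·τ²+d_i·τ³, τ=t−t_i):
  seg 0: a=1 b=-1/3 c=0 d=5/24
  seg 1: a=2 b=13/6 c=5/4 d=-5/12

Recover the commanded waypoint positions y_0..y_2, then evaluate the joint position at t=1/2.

y_0 = S_0(0) = a_0 = 1
y_1 = S_1(0) = a_1 = 2
y_2 = S_1(1) = 5
t_q=1/2 is in segment 0 (τ=1/2); S_0(τ)=55/64

y_0=1 y_1=2 y_2=5
S(1/2) = 55/64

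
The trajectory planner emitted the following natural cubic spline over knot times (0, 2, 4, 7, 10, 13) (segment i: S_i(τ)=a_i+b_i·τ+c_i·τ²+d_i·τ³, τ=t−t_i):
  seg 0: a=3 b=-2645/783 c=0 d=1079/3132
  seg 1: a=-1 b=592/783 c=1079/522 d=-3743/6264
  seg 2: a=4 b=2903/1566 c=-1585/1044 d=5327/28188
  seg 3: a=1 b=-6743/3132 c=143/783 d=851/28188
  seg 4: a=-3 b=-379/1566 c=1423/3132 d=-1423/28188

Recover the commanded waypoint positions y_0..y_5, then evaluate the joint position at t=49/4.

y_0 = S_0(0) = a_0 = 3
y_1 = S_1(0) = a_1 = -1
y_2 = S_2(0) = a_2 = 4
y_3 = S_3(0) = a_3 = 1
y_4 = S_4(0) = a_4 = -3
y_5 = S_4(3) = -1
t_q=49/4 is in segment 4 (τ=9/4); S_4(τ)=-40523/22272

y_0=3 y_1=-1 y_2=4 y_3=1 y_4=-3 y_5=-1
S(49/4) = -40523/22272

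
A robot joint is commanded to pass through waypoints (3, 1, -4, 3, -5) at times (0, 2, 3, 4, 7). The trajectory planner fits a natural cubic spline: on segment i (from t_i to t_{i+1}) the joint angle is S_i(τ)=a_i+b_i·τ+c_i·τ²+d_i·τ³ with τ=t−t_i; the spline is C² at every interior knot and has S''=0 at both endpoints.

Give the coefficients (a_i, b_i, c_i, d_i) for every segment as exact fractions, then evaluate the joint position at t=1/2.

  seg 0: a=3 b=422/267 c=0 d=-689/1068
  seg 1: a=1 b=-1645/267 c=-689/178 d=2687/534
  seg 2: a=-4 b=637/534 c=999/89 d=-2893/534
  seg 3: a=3 b=1973/267 c=-895/178 d=895/1602
S(1/2) = 10565/2848

Δ: Δ0=-1, Δ1=-5, Δ2=7, Δ3=-8/3
row 1: diag=6, rhs=-24; c'=1/6, d'=-4
row 2: denom=4−1·1/6=23/6; d'=(72−1·-4)/(23/6)=456/23
row 3: denom=8−1·6/23=178/23; d'=(-58−1·456/23)/(178/23)=-895/89
back: M3=-895/89
back: M2=456/23−6/23·-895/89=1998/89
back: M1=-4−1/6·1998/89=-689/89
M: M0=0, M1=-689/89, M2=1998/89, M3=-895/89, M4=0
seg 0: a=3, c=M0/2=0, d=(M1−M0)/(6·2)=-689/1068, b=Δ0−h0·(2M0+M1)/6=422/267
seg 1: a=1, c=M1/2=-689/178, d=(M2−M1)/(6·1)=2687/534, b=Δ1−h1·(2M1+M2)/6=-1645/267
seg 2: a=-4, c=M2/2=999/89, d=(M3−M2)/(6·1)=-2893/534, b=Δ2−h2·(2M2+M3)/6=637/534
seg 3: a=3, c=M3/2=-895/178, d=(M4−M3)/(6·3)=895/1602, b=Δ3−h3·(2M3+M4)/6=1973/267
t_q=1/2 → seg 0, τ=1/2; S=3+422/267·τ+0·τ²+-689/1068·τ³=10565/2848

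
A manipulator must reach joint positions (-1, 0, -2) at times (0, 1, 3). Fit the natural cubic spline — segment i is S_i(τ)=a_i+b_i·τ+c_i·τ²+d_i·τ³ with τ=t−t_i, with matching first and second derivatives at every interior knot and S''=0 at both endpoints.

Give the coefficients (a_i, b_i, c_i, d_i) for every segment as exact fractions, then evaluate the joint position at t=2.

Δ: Δ0=1, Δ1=-1
row 1: diag=6, rhs=-12; c'=1/3, d'=-2
back: M1=-2
M: M0=0, M1=-2, M2=0
seg 0: a=-1, c=M0/2=0, d=(M1−M0)/(6·1)=-1/3, b=Δ0−h0·(2M0+M1)/6=4/3
seg 1: a=0, c=M1/2=-1, d=(M2−M1)/(6·2)=1/6, b=Δ1−h1·(2M1+M2)/6=1/3
t_q=2 → seg 1, τ=1; S=0+1/3·τ+-1·τ²+1/6·τ³=-1/2

  seg 0: a=-1 b=4/3 c=0 d=-1/3
  seg 1: a=0 b=1/3 c=-1 d=1/6
S(2) = -1/2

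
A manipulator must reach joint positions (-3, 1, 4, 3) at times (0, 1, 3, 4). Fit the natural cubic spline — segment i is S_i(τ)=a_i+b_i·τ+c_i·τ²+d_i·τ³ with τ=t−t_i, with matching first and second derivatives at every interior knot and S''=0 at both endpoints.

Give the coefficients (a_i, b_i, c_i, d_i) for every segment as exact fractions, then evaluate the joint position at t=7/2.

Δ: Δ0=4, Δ1=3/2, Δ2=-1
row 1: diag=6, rhs=-15; c'=1/3, d'=-5/2
row 2: denom=6−2·1/3=16/3; d'=(-15−2·-5/2)/(16/3)=-15/8
back: M2=-15/8
back: M1=-5/2−1/3·-15/8=-15/8
M: M0=0, M1=-15/8, M2=-15/8, M3=0
seg 0: a=-3, c=M0/2=0, d=(M1−M0)/(6·1)=-5/16, b=Δ0−h0·(2M0+M1)/6=69/16
seg 1: a=1, c=M1/2=-15/16, d=(M2−M1)/(6·2)=0, b=Δ1−h1·(2M1+M2)/6=27/8
seg 2: a=4, c=M2/2=-15/16, d=(M3−M2)/(6·1)=5/16, b=Δ2−h2·(2M2+M3)/6=-3/8
t_q=7/2 → seg 2, τ=1/2; S=4+-3/8·τ+-15/16·τ²+5/16·τ³=463/128

  seg 0: a=-3 b=69/16 c=0 d=-5/16
  seg 1: a=1 b=27/8 c=-15/16 d=0
  seg 2: a=4 b=-3/8 c=-15/16 d=5/16
S(7/2) = 463/128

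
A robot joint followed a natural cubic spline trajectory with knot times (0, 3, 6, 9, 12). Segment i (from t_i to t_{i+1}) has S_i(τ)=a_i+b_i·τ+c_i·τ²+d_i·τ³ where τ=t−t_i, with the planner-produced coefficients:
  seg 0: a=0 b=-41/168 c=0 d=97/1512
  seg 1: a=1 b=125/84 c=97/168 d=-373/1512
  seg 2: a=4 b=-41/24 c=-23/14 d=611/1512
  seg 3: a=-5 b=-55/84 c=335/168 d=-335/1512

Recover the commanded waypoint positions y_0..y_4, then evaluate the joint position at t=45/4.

y_0 = S_0(0) = a_0 = 0
y_1 = S_1(0) = a_1 = 1
y_2 = S_2(0) = a_2 = 4
y_3 = S_3(0) = a_3 = -5
y_4 = S_3(3) = 5
t_q=45/4 is in segment 3 (τ=9/4); S_3(τ)=3935/3584

y_0=0 y_1=1 y_2=4 y_3=-5 y_4=5
S(45/4) = 3935/3584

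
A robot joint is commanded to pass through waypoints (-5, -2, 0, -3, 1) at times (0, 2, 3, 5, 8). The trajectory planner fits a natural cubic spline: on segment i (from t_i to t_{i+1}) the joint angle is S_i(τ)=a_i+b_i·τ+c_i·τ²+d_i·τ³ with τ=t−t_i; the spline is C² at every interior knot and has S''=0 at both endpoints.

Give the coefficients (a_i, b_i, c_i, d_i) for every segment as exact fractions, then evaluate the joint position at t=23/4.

Δ: Δ0=3/2, Δ1=2, Δ2=-3/2, Δ3=4/3
row 1: diag=6, rhs=3; c'=1/6, d'=1/2
row 2: denom=6−1·1/6=35/6; d'=(-21−1·1/2)/(35/6)=-129/35
row 3: denom=10−2·12/35=326/35; d'=(17−2·-129/35)/(326/35)=853/326
back: M3=853/326
back: M2=-129/35−12/35·853/326=-747/163
back: M1=1/2−1/6·-747/163=206/163
M: M0=0, M1=206/163, M2=-747/163, M3=853/326, M4=0
seg 0: a=-5, c=M0/2=0, d=(M1−M0)/(6·2)=103/978, b=Δ0−h0·(2M0+M1)/6=1055/978
seg 1: a=-2, c=M1/2=103/163, d=(M2−M1)/(6·1)=-953/978, b=Δ1−h1·(2M1+M2)/6=2291/978
seg 2: a=0, c=M2/2=-747/326, d=(M3−M2)/(6·2)=2347/3912, b=Δ2−h2·(2M2+M3)/6=334/489
seg 3: a=-3, c=M3/2=853/652, d=(M4−M3)/(6·3)=-853/5868, b=Δ3−h3·(2M3+M4)/6=-1255/978
t_q=23/4 → seg 3, τ=3/4; S=-3+-1255/978·τ+853/652·τ²+-853/5868·τ³=-137195/41728

  seg 0: a=-5 b=1055/978 c=0 d=103/978
  seg 1: a=-2 b=2291/978 c=103/163 d=-953/978
  seg 2: a=0 b=334/489 c=-747/326 d=2347/3912
  seg 3: a=-3 b=-1255/978 c=853/652 d=-853/5868
S(23/4) = -137195/41728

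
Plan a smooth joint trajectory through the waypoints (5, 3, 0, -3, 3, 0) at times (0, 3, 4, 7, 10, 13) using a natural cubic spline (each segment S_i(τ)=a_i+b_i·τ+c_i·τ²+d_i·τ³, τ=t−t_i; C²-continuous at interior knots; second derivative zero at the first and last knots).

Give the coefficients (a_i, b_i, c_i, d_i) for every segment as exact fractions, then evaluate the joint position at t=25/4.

Δ: Δ0=-2/3, Δ1=-3, Δ2=-1, Δ3=2, Δ4=-1
row 1: diag=8, rhs=-14; c'=1/8, d'=-7/4
row 2: denom=8−1·1/8=63/8; d'=(12−1·-7/4)/(63/8)=110/63
row 3: denom=12−3·8/21=76/7; d'=(18−3·110/63)/(76/7)=67/57
row 4: denom=12−3·21/76=849/76; d'=(-18−3·67/57)/(849/76)=-1636/849
back: M4=-1636/849
back: M3=67/57−21/76·-1636/849=1450/849
back: M2=110/63−8/21·1450/849=310/283
back: M1=-7/4−1/8·310/283=-534/283
M: M0=0, M1=-534/283, M2=310/283, M3=1450/849, M4=-1636/849, M5=0
seg 0: a=5, c=M0/2=0, d=(M1−M0)/(6·3)=-89/849, b=Δ0−h0·(2M0+M1)/6=235/849
seg 1: a=3, c=M1/2=-267/283, d=(M2−M1)/(6·1)=422/849, b=Δ1−h1·(2M1+M2)/6=-2168/849
seg 2: a=0, c=M2/2=155/283, d=(M3−M2)/(6·3)=260/7641, b=Δ2−h2·(2M2+M3)/6=-2504/849
seg 3: a=-3, c=M3/2=725/849, d=(M4−M3)/(6·3)=-1543/7641, b=Δ3−h3·(2M3+M4)/6=1066/849
seg 4: a=3, c=M4/2=-818/849, d=(M5−M4)/(6·3)=818/7641, b=Δ4−h4·(2M4+M5)/6=787/849
t_q=25/4 → seg 2, τ=9/4; S=0+-2504/849·τ+155/283·τ²+260/7641·τ³=-7869/2264

  seg 0: a=5 b=235/849 c=0 d=-89/849
  seg 1: a=3 b=-2168/849 c=-267/283 d=422/849
  seg 2: a=0 b=-2504/849 c=155/283 d=260/7641
  seg 3: a=-3 b=1066/849 c=725/849 d=-1543/7641
  seg 4: a=3 b=787/849 c=-818/849 d=818/7641
S(25/4) = -7869/2264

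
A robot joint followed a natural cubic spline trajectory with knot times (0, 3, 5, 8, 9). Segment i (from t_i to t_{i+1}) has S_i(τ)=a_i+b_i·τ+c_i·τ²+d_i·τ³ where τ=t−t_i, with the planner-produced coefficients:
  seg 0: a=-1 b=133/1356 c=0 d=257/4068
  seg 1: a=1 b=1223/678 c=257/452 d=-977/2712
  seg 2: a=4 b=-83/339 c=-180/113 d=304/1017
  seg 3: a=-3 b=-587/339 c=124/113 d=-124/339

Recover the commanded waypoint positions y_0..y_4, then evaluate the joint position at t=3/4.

y_0=-1 y_1=1 y_2=4 y_3=-3 y_4=-4
S(3/4) = -26029/28928

y_0 = S_0(0) = a_0 = -1
y_1 = S_1(0) = a_1 = 1
y_2 = S_2(0) = a_2 = 4
y_3 = S_3(0) = a_3 = -3
y_4 = S_3(1) = -4
t_q=3/4 is in segment 0 (τ=3/4); S_0(τ)=-26029/28928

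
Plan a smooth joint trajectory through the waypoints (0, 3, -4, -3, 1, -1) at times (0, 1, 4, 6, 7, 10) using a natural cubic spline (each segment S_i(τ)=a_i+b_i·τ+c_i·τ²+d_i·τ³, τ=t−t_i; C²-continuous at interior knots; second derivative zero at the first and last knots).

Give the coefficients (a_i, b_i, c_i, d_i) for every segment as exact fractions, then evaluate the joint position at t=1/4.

  seg 0: a=0 b=7855/2054 c=0 d=-1693/2054
  seg 1: a=3 b=1388/1027 c=-5079/2054 d=23005/55458
  seg 2: a=-4 b=-361/158 c=3884/3081 d=203/3081
  seg 3: a=-3 b=21865/6162 c=5102/3081 d=-7421/6162
  seg 4: a=1 b=3335/1027 c=-12059/6162 d=12059/55458
S(1/4) = 123987/131456

Δ: Δ0=3, Δ1=-7/3, Δ2=1/2, Δ3=4, Δ4=-2/3
row 1: diag=8, rhs=-32; c'=3/8, d'=-4
row 2: denom=10−3·3/8=71/8; d'=(17−3·-4)/(71/8)=232/71
row 3: denom=6−2·16/71=394/71; d'=(21−2·232/71)/(394/71)=1027/394
row 4: denom=8−1·71/394=3081/394; d'=(-28−1·1027/394)/(3081/394)=-12059/3081
back: M4=-12059/3081
back: M3=1027/394−71/394·-12059/3081=10204/3081
back: M2=232/71−16/71·10204/3081=7768/3081
back: M1=-4−3/8·7768/3081=-5079/1027
M: M0=0, M1=-5079/1027, M2=7768/3081, M3=10204/3081, M4=-12059/3081, M5=0
seg 0: a=0, c=M0/2=0, d=(M1−M0)/(6·1)=-1693/2054, b=Δ0−h0·(2M0+M1)/6=7855/2054
seg 1: a=3, c=M1/2=-5079/2054, d=(M2−M1)/(6·3)=23005/55458, b=Δ1−h1·(2M1+M2)/6=1388/1027
seg 2: a=-4, c=M2/2=3884/3081, d=(M3−M2)/(6·2)=203/3081, b=Δ2−h2·(2M2+M3)/6=-361/158
seg 3: a=-3, c=M3/2=5102/3081, d=(M4−M3)/(6·1)=-7421/6162, b=Δ3−h3·(2M3+M4)/6=21865/6162
seg 4: a=1, c=M4/2=-12059/6162, d=(M5−M4)/(6·3)=12059/55458, b=Δ4−h4·(2M4+M5)/6=3335/1027
t_q=1/4 → seg 0, τ=1/4; S=0+7855/2054·τ+0·τ²+-1693/2054·τ³=123987/131456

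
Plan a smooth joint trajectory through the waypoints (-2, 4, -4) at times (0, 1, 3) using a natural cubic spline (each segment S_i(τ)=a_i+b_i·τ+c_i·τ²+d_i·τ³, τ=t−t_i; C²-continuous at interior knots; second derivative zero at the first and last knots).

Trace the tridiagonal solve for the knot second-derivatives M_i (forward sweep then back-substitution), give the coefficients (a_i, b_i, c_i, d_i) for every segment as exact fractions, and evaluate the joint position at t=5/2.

  seg 0: a=-2 b=23/3 c=0 d=-5/3
  seg 1: a=4 b=8/3 c=-5 d=5/6
S(5/2) = -7/16

Δ: Δ0=6, Δ1=-4
row 1: diag=6, rhs=-60; c'=1/3, d'=-10
back: M1=-10
M: M0=0, M1=-10, M2=0
seg 0: a=-2, c=M0/2=0, d=(M1−M0)/(6·1)=-5/3, b=Δ0−h0·(2M0+M1)/6=23/3
seg 1: a=4, c=M1/2=-5, d=(M2−M1)/(6·2)=5/6, b=Δ1−h1·(2M1+M2)/6=8/3
t_q=5/2 → seg 1, τ=3/2; S=4+8/3·τ+-5·τ²+5/6·τ³=-7/16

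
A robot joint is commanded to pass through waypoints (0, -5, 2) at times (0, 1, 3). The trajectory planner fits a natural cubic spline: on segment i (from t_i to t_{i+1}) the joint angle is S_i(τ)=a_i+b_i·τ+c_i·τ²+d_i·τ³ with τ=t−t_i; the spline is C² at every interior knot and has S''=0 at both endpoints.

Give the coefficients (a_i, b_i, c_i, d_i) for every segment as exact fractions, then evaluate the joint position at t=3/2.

Δ: Δ0=-5, Δ1=7/2
row 1: diag=6, rhs=51; c'=1/3, d'=17/2
back: M1=17/2
M: M0=0, M1=17/2, M2=0
seg 0: a=0, c=M0/2=0, d=(M1−M0)/(6·1)=17/12, b=Δ0−h0·(2M0+M1)/6=-77/12
seg 1: a=-5, c=M1/2=17/4, d=(M2−M1)/(6·2)=-17/24, b=Δ1−h1·(2M1+M2)/6=-13/6
t_q=3/2 → seg 1, τ=1/2; S=-5+-13/6·τ+17/4·τ²+-17/24·τ³=-327/64

  seg 0: a=0 b=-77/12 c=0 d=17/12
  seg 1: a=-5 b=-13/6 c=17/4 d=-17/24
S(3/2) = -327/64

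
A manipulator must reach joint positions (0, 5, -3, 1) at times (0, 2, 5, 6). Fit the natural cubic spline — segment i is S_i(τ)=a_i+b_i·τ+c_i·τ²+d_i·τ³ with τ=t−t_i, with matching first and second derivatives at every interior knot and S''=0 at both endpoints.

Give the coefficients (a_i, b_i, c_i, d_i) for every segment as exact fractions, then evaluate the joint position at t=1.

  seg 0: a=0 b=1801/426 c=0 d=-92/213
  seg 1: a=5 b=-407/426 c=-184/71 d=287/426
  seg 2: a=-3 b=359/213 c=493/142 d=-493/426
S(1) = 539/142

Δ: Δ0=5/2, Δ1=-8/3, Δ2=4
row 1: diag=10, rhs=-31; c'=3/10, d'=-31/10
row 2: denom=8−3·3/10=71/10; d'=(40−3·-31/10)/(71/10)=493/71
back: M2=493/71
back: M1=-31/10−3/10·493/71=-368/71
M: M0=0, M1=-368/71, M2=493/71, M3=0
seg 0: a=0, c=M0/2=0, d=(M1−M0)/(6·2)=-92/213, b=Δ0−h0·(2M0+M1)/6=1801/426
seg 1: a=5, c=M1/2=-184/71, d=(M2−M1)/(6·3)=287/426, b=Δ1−h1·(2M1+M2)/6=-407/426
seg 2: a=-3, c=M2/2=493/142, d=(M3−M2)/(6·1)=-493/426, b=Δ2−h2·(2M2+M3)/6=359/213
t_q=1 → seg 0, τ=1; S=0+1801/426·τ+0·τ²+-92/213·τ³=539/142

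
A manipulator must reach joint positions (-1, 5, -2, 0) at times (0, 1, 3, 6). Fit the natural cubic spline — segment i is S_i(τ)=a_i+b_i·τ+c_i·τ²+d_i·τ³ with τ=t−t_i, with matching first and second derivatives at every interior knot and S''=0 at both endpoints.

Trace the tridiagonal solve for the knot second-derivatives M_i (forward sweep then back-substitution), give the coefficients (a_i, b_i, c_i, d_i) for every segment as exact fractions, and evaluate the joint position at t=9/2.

Δ: Δ0=6, Δ1=-7/2, Δ2=2/3
row 1: diag=6, rhs=-57; c'=1/3, d'=-19/2
row 2: denom=10−2·1/3=28/3; d'=(25−2·-19/2)/(28/3)=33/7
back: M2=33/7
back: M1=-19/2−1/3·33/7=-155/14
M: M0=0, M1=-155/14, M2=33/7, M3=0
seg 0: a=-1, c=M0/2=0, d=(M1−M0)/(6·1)=-155/84, b=Δ0−h0·(2M0+M1)/6=659/84
seg 1: a=5, c=M1/2=-155/28, d=(M2−M1)/(6·2)=221/168, b=Δ1−h1·(2M1+M2)/6=97/42
seg 2: a=-2, c=M2/2=33/14, d=(M3−M2)/(6·3)=-11/42, b=Δ2−h2·(2M2+M3)/6=-85/21
t_q=9/2 → seg 2, τ=3/2; S=-2+-85/21·τ+33/14·τ²+-11/42·τ³=-409/112

  seg 0: a=-1 b=659/84 c=0 d=-155/84
  seg 1: a=5 b=97/42 c=-155/28 d=221/168
  seg 2: a=-2 b=-85/21 c=33/14 d=-11/42
S(9/2) = -409/112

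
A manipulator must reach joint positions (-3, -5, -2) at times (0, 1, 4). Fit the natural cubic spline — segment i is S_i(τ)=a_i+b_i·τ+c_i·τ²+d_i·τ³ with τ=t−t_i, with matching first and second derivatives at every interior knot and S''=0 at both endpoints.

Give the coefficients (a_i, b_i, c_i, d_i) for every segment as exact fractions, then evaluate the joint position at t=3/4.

  seg 0: a=-3 b=-19/8 c=0 d=3/8
  seg 1: a=-5 b=-5/4 c=9/8 d=-1/8
S(3/4) = -2367/512

Δ: Δ0=-2, Δ1=1
row 1: diag=8, rhs=18; c'=3/8, d'=9/4
back: M1=9/4
M: M0=0, M1=9/4, M2=0
seg 0: a=-3, c=M0/2=0, d=(M1−M0)/(6·1)=3/8, b=Δ0−h0·(2M0+M1)/6=-19/8
seg 1: a=-5, c=M1/2=9/8, d=(M2−M1)/(6·3)=-1/8, b=Δ1−h1·(2M1+M2)/6=-5/4
t_q=3/4 → seg 0, τ=3/4; S=-3+-19/8·τ+0·τ²+3/8·τ³=-2367/512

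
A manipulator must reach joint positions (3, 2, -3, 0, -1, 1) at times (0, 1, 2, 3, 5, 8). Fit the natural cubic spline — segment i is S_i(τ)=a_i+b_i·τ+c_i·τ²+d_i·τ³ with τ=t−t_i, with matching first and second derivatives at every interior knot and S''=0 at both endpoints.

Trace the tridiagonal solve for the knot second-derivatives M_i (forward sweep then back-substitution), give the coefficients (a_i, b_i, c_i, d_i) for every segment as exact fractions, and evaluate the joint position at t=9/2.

Δ: Δ0=-1, Δ1=-5, Δ2=3, Δ3=-1/2, Δ4=2/3
row 1: diag=4, rhs=-24; c'=1/4, d'=-6
row 2: denom=4−1·1/4=15/4; d'=(48−1·-6)/(15/4)=72/5
row 3: denom=6−1·4/15=86/15; d'=(-21−1·72/5)/(86/15)=-531/86
row 4: denom=10−2·15/43=400/43; d'=(7−2·-531/86)/(400/43)=52/25
back: M4=52/25
back: M3=-531/86−15/43·52/25=-69/10
back: M2=72/5−4/15·-69/10=406/25
back: M1=-6−1/4·406/25=-503/50
M: M0=0, M1=-503/50, M2=406/25, M3=-69/10, M4=52/25, M5=0
seg 0: a=3, c=M0/2=0, d=(M1−M0)/(6·1)=-503/300, b=Δ0−h0·(2M0+M1)/6=203/300
seg 1: a=2, c=M1/2=-503/100, d=(M2−M1)/(6·1)=263/60, b=Δ1−h1·(2M1+M2)/6=-653/150
seg 2: a=-3, c=M2/2=203/25, d=(M3−M2)/(6·1)=-1157/300, b=Δ2−h2·(2M2+M3)/6=-379/300
seg 3: a=0, c=M3/2=-69/20, d=(M4−M3)/(6·2)=449/600, b=Δ3−h3·(2M3+M4)/6=511/150
seg 4: a=-1, c=M4/2=26/25, d=(M5−M4)/(6·3)=-26/225, b=Δ4−h4·(2M4+M5)/6=-106/75
t_q=9/2 → seg 3, τ=3/2; S=0+511/150·τ+-69/20·τ²+449/600·τ³=-203/1600

  seg 0: a=3 b=203/300 c=0 d=-503/300
  seg 1: a=2 b=-653/150 c=-503/100 d=263/60
  seg 2: a=-3 b=-379/300 c=203/25 d=-1157/300
  seg 3: a=0 b=511/150 c=-69/20 d=449/600
  seg 4: a=-1 b=-106/75 c=26/25 d=-26/225
S(9/2) = -203/1600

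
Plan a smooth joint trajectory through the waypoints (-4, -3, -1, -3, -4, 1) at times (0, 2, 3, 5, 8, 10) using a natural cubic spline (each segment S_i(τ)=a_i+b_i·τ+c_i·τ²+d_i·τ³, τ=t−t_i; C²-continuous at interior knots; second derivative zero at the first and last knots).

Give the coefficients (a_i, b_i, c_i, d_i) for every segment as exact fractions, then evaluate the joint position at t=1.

Δ: Δ0=1/2, Δ1=2, Δ2=-1, Δ3=-1/3, Δ4=5/2
row 1: diag=6, rhs=9; c'=1/6, d'=3/2
row 2: denom=6−1·1/6=35/6; d'=(-18−1·3/2)/(35/6)=-117/35
row 3: denom=10−2·12/35=326/35; d'=(4−2·-117/35)/(326/35)=187/163
row 4: denom=10−3·105/326=2945/326; d'=(17−3·187/163)/(2945/326)=884/589
back: M4=884/589
back: M3=187/163−105/326·884/589=391/589
back: M2=-117/35−12/35·391/589=-2103/589
back: M1=3/2−1/6·-2103/589=1234/589
M: M0=0, M1=1234/589, M2=-2103/589, M3=391/589, M4=884/589, M5=0
seg 0: a=-4, c=M0/2=0, d=(M1−M0)/(6·2)=617/3534, b=Δ0−h0·(2M0+M1)/6=-701/3534
seg 1: a=-3, c=M1/2=617/589, d=(M2−M1)/(6·1)=-3337/3534, b=Δ1−h1·(2M1+M2)/6=6703/3534
seg 2: a=-1, c=M2/2=-2103/1178, d=(M3−M2)/(6·2)=1247/3534, b=Δ2−h2·(2M2+M3)/6=2048/1767
seg 3: a=-3, c=M3/2=391/1178, d=(M4−M3)/(6·3)=493/10602, b=Δ3−h3·(2M3+M4)/6=-3088/1767
seg 4: a=-4, c=M4/2=442/589, d=(M5−M4)/(6·2)=-221/1767, b=Δ4−h4·(2M4+M5)/6=5299/3534
t_q=1 → seg 0, τ=1; S=-4+-701/3534·τ+0·τ²+617/3534·τ³=-2370/589

  seg 0: a=-4 b=-701/3534 c=0 d=617/3534
  seg 1: a=-3 b=6703/3534 c=617/589 d=-3337/3534
  seg 2: a=-1 b=2048/1767 c=-2103/1178 d=1247/3534
  seg 3: a=-3 b=-3088/1767 c=391/1178 d=493/10602
  seg 4: a=-4 b=5299/3534 c=442/589 d=-221/1767
S(1) = -2370/589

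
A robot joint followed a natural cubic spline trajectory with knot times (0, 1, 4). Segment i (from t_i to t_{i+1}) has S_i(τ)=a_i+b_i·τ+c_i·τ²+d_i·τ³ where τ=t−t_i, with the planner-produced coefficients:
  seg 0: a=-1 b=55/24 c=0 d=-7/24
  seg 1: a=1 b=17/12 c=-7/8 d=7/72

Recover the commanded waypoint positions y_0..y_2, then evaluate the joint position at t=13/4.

y_0 = S_0(0) = a_0 = -1
y_1 = S_1(0) = a_1 = 1
y_2 = S_1(3) = 0
t_q=13/4 is in segment 1 (τ=9/4); S_1(τ)=443/512

y_0=-1 y_1=1 y_2=0
S(13/4) = 443/512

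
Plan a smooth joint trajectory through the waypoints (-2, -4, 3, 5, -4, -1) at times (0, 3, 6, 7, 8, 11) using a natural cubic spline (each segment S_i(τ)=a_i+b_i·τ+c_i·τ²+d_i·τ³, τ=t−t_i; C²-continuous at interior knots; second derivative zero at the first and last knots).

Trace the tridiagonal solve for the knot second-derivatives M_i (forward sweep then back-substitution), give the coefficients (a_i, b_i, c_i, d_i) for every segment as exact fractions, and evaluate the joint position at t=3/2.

  seg 0: a=-2 b=-345/289 c=0 d=457/7803
  seg 1: a=-4 b=112/289 c=457/867 d=316/7803
  seg 2: a=3 b=1342/289 c=773/867 d=-3065/867
  seg 3: a=5 b=-3623/867 c=-8422/867 d=1414/289
  seg 4: a=-4 b=-7741/867 c=4304/867 d=-4304/7803
S(3/2) = -8307/2312

Δ: Δ0=-2/3, Δ1=7/3, Δ2=2, Δ3=-9, Δ4=1
row 1: diag=12, rhs=18; c'=1/4, d'=3/2
row 2: denom=8−3·1/4=29/4; d'=(-2−3·3/2)/(29/4)=-26/29
row 3: denom=4−1·4/29=112/29; d'=(-66−1·-26/29)/(112/29)=-118/7
row 4: denom=8−1·29/112=867/112; d'=(60−1·-118/7)/(867/112)=8608/867
back: M4=8608/867
back: M3=-118/7−29/112·8608/867=-16844/867
back: M2=-26/29−4/29·-16844/867=1546/867
back: M1=3/2−1/4·1546/867=914/867
M: M0=0, M1=914/867, M2=1546/867, M3=-16844/867, M4=8608/867, M5=0
seg 0: a=-2, c=M0/2=0, d=(M1−M0)/(6·3)=457/7803, b=Δ0−h0·(2M0+M1)/6=-345/289
seg 1: a=-4, c=M1/2=457/867, d=(M2−M1)/(6·3)=316/7803, b=Δ1−h1·(2M1+M2)/6=112/289
seg 2: a=3, c=M2/2=773/867, d=(M3−M2)/(6·1)=-3065/867, b=Δ2−h2·(2M2+M3)/6=1342/289
seg 3: a=5, c=M3/2=-8422/867, d=(M4−M3)/(6·1)=1414/289, b=Δ3−h3·(2M3+M4)/6=-3623/867
seg 4: a=-4, c=M4/2=4304/867, d=(M5−M4)/(6·3)=-4304/7803, b=Δ4−h4·(2M4+M5)/6=-7741/867
t_q=3/2 → seg 0, τ=3/2; S=-2+-345/289·τ+0·τ²+457/7803·τ³=-8307/2312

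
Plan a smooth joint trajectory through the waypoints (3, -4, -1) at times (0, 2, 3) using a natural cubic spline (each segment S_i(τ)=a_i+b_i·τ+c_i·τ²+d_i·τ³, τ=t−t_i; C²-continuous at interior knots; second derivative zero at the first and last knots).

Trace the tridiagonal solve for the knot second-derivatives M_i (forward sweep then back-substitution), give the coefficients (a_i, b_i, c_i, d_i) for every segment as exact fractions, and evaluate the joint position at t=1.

Δ: Δ0=-7/2, Δ1=3
row 1: diag=6, rhs=39; c'=1/6, d'=13/2
back: M1=13/2
M: M0=0, M1=13/2, M2=0
seg 0: a=3, c=M0/2=0, d=(M1−M0)/(6·2)=13/24, b=Δ0−h0·(2M0+M1)/6=-17/3
seg 1: a=-4, c=M1/2=13/4, d=(M2−M1)/(6·1)=-13/12, b=Δ1−h1·(2M1+M2)/6=5/6
t_q=1 → seg 0, τ=1; S=3+-17/3·τ+0·τ²+13/24·τ³=-17/8

  seg 0: a=3 b=-17/3 c=0 d=13/24
  seg 1: a=-4 b=5/6 c=13/4 d=-13/12
S(1) = -17/8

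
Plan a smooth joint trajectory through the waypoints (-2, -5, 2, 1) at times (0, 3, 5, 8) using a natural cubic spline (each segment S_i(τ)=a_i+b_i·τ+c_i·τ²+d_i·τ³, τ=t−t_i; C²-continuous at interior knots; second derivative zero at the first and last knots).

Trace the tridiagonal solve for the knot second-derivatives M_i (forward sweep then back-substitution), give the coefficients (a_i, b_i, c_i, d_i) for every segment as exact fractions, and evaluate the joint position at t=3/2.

Δ: Δ0=-1, Δ1=7/2, Δ2=-1/3
row 1: diag=10, rhs=27; c'=1/5, d'=27/10
row 2: denom=10−2·1/5=48/5; d'=(-23−2·27/10)/(48/5)=-71/24
back: M2=-71/24
back: M1=27/10−1/5·-71/24=79/24
M: M0=0, M1=79/24, M2=-71/24, M3=0
seg 0: a=-2, c=M0/2=0, d=(M1−M0)/(6·3)=79/432, b=Δ0−h0·(2M0+M1)/6=-127/48
seg 1: a=-5, c=M1/2=79/48, d=(M2−M1)/(6·2)=-25/48, b=Δ1−h1·(2M1+M2)/6=55/24
seg 2: a=2, c=M2/2=-71/48, d=(M3−M2)/(6·3)=71/432, b=Δ2−h2·(2M2+M3)/6=21/8
t_q=3/2 → seg 0, τ=3/2; S=-2+-127/48·τ+0·τ²+79/432·τ³=-685/128

  seg 0: a=-2 b=-127/48 c=0 d=79/432
  seg 1: a=-5 b=55/24 c=79/48 d=-25/48
  seg 2: a=2 b=21/8 c=-71/48 d=71/432
S(3/2) = -685/128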